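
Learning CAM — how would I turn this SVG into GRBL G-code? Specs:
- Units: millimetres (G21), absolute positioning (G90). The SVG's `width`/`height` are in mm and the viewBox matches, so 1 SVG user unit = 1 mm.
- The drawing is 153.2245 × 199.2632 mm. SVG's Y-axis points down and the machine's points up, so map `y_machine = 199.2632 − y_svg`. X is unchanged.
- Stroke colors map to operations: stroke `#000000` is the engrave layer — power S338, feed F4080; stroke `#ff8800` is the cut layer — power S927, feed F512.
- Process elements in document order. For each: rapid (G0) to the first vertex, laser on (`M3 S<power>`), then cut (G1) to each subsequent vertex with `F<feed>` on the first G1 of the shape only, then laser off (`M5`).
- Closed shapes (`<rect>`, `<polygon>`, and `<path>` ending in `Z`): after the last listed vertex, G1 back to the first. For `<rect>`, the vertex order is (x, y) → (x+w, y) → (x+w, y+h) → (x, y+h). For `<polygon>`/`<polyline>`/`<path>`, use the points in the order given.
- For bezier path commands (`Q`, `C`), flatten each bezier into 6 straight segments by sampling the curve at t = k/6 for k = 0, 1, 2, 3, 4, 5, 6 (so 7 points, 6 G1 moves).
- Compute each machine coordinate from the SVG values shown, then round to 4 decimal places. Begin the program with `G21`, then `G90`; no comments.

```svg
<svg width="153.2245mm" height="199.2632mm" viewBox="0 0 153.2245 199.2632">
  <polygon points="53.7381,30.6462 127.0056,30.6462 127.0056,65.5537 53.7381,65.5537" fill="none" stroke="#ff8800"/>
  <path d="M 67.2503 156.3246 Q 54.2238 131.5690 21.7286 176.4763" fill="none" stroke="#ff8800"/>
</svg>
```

viewBox `0 0 153.2245 199.2632` with mm width/height → 1 unit = 1 mm. Flip: y_m = 199.2632 − y_svg.

**Shape 1** — `<polygon>` rectangle, stroke `#ff8800` → cut (S927, F512). Machine vertices: (53.7381,168.6170) → (127.0056,168.6170) → (127.0056,133.7095) → (53.7381,133.7095) → (53.7381,168.6170). Closed: final G1 returns to the first vertex.

**Shape 2** — `<path>` quadratic bezier, stroke `#ff8800` → cut (S927, F512). Control points (SVG): P0=(67.2503,156.3246), P1=(54.2238,131.5690), P2=(21.7286,176.4763); sampled at t=k/6. Machine vertices: (67.2503,42.9386) → (62.3673,49.2554) → (56.4028,51.7020) → (49.3566,50.2785) → (41.2289,44.9848) → (32.0195,35.8209) → (21.7286,22.7869). Open path.

G21
G90
G0 X53.7381 Y168.6170
M3 S927
G1 X127.0056 Y168.6170 F512
G1 X127.0056 Y133.7095
G1 X53.7381 Y133.7095
G1 X53.7381 Y168.6170
M5
G0 X67.2503 Y42.9386
M3 S927
G1 X62.3673 Y49.2554 F512
G1 X56.4028 Y51.7020
G1 X49.3566 Y50.2785
G1 X41.2289 Y44.9848
G1 X32.0195 Y35.8209
G1 X21.7286 Y22.7869
M5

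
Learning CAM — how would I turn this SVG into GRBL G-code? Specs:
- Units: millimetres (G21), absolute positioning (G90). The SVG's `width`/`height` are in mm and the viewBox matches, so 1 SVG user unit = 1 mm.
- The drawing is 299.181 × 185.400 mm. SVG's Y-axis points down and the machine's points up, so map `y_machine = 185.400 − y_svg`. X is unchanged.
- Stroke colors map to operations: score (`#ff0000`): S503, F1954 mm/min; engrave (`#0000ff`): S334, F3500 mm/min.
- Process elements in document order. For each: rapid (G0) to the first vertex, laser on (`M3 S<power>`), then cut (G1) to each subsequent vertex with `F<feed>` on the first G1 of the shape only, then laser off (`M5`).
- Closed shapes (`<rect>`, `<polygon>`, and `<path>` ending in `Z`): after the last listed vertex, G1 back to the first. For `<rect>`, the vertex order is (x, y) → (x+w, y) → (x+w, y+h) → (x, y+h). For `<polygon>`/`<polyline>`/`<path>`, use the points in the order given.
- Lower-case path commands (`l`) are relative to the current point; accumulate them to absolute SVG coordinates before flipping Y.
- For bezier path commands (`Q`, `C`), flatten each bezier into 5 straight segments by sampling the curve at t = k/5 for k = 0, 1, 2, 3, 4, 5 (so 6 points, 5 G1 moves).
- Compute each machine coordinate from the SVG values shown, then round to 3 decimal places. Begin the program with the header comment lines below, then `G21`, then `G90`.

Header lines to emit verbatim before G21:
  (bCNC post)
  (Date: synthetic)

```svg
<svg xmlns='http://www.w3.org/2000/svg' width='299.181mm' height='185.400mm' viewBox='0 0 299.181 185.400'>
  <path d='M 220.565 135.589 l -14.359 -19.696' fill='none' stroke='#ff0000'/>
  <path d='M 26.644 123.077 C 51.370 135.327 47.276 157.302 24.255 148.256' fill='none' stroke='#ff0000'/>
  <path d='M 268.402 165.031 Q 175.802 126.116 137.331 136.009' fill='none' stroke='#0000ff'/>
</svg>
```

(bCNC post)
(Date: synthetic)
G21
G90
G0 X220.565 Y49.811
M3 S503
G1 X206.206 Y69.507 F1954
M5
G0 X26.644 Y62.323
M3 S503
G1 X38.100 Y54.132 F1954
G1 X43.115 Y45.563
G1 X42.162 Y38.571
G1 X35.717 Y35.113
G1 X24.255 Y37.144
M5
G0 X268.402 Y20.369
M3 S334
G1 X233.527 Y33.983 F3500
G1 X202.983 Y43.692
G1 X176.768 Y49.496
G1 X154.885 Y51.396
G1 X137.331 Y49.391
M5

Since the viewBox matches the mm dimensions, user units are millimetres directly. The only transform is the Y-flip y_m = 185.400 − y_svg.

Shape 1 is a line segment drawn with `<path>`. Its stroke #ff0000 means score at S503, F1954. After flipping Y the toolpath is (220.565,49.811) → (206.206,69.507).

Shape 2 is a cubic bezier drawn with `<path>`. Its stroke #ff0000 means score at S503, F1954. After flipping Y the toolpath is (26.644,62.323) → (38.100,54.132) → (43.115,45.563) → (42.162,38.571) → (35.717,35.113) → (24.255,37.144).

Shape 3 is a quadratic bezier drawn with `<path>`. Its stroke #0000ff means engrave at S334, F3500. After flipping Y the toolpath is (268.402,20.369) → (233.527,33.983) → (202.983,43.692) → (176.768,49.496) → (154.885,51.396) → (137.331,49.391).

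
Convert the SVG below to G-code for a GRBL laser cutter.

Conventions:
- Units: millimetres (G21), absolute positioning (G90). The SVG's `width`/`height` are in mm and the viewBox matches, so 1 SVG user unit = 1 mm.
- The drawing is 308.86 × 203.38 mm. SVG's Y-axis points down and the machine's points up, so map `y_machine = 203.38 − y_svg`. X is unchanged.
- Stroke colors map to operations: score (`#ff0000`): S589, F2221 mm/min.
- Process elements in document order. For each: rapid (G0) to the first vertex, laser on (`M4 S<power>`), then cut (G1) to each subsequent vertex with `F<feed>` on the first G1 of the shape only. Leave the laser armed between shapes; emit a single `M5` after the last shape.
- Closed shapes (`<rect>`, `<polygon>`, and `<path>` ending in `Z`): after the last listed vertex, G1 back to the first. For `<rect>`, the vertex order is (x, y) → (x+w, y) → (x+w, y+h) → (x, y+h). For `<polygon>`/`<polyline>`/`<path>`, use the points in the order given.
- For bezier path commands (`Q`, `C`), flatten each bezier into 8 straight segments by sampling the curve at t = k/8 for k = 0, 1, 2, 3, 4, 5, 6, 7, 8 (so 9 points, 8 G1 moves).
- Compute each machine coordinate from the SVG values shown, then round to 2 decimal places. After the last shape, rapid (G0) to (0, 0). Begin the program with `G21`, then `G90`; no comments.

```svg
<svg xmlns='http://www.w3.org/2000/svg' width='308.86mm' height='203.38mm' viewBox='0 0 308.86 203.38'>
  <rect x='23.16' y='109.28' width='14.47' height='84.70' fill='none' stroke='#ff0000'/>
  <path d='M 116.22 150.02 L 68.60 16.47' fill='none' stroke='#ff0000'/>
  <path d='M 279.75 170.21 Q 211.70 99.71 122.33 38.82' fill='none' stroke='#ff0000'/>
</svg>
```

G21
G90
G0 X23.16 Y94.10
M4 S589
G1 X37.63 Y94.10 F2221
G1 X37.63 Y9.40
G1 X23.16 Y9.40
G1 X23.16 Y94.10
G0 X116.22 Y53.36
M4 S589
G1 X68.60 Y186.91 F2221
G0 X279.75 Y33.17
M4 S589
G1 X262.40 Y50.64 F2221
G1 X244.39 Y67.82
G1 X225.71 Y84.69
G1 X206.37 Y101.27
G1 X186.36 Y117.54
G1 X165.68 Y133.51
G1 X144.34 Y149.19
G1 X122.33 Y164.56
M5
G0 X0.00 Y0.00

Since the viewBox matches the mm dimensions, user units are millimetres directly. The only transform is the Y-flip y_m = 203.38 − y_svg.

Shape 1 is a rectangle drawn with `<rect>`. Its stroke #ff0000 means score at S589, F2221. After flipping Y the toolpath is (23.16,94.10) → (37.63,94.10) → (37.63,9.40) → (23.16,9.40) → (23.16,94.10), returning to the start.

Shape 2 is a line segment drawn with `<path>`. Its stroke #ff0000 means score at S589, F2221. After flipping Y the toolpath is (116.22,53.36) → (68.60,186.91).

Shape 3 is a quadratic bezier drawn with `<path>`. Its stroke #ff0000 means score at S589, F2221. After flipping Y the toolpath is (279.75,33.17) → (262.40,50.64) → (244.39,67.82) → (225.71,84.69) → (206.37,101.27) → (186.36,117.54) → (165.68,133.51) → (144.34,149.19) → (122.33,164.56).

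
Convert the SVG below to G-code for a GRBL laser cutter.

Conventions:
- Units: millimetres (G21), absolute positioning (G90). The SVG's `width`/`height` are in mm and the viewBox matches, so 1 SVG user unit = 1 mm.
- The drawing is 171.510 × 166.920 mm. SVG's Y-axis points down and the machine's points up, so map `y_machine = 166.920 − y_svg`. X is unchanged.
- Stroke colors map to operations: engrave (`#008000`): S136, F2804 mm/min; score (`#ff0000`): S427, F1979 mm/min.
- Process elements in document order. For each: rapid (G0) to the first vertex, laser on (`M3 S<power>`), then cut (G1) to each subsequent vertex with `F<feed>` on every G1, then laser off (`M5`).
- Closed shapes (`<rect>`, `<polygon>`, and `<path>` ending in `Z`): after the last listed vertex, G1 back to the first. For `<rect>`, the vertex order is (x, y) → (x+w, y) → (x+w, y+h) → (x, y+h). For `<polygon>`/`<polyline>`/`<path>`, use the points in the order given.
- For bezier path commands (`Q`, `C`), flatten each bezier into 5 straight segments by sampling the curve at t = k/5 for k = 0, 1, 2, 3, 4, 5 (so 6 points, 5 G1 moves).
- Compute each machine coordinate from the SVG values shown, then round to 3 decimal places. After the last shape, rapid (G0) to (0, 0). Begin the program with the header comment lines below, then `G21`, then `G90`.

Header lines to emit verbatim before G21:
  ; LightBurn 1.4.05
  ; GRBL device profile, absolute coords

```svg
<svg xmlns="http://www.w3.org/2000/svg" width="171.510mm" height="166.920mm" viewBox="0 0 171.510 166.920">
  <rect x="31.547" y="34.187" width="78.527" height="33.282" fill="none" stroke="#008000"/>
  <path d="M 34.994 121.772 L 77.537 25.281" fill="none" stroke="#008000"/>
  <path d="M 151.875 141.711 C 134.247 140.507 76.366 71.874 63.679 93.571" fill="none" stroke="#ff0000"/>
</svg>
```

Since the viewBox matches the mm dimensions, user units are millimetres directly. The only transform is the Y-flip y_m = 166.920 − y_svg.

Shape 1 is a rectangle drawn with `<rect>`. Its stroke #008000 means engrave at S136, F2804. After flipping Y the toolpath is (31.547,132.733) → (110.074,132.733) → (110.074,99.451) → (31.547,99.451) → (31.547,132.733), returning to the start.

Shape 2 is a line segment drawn with `<path>`. Its stroke #008000 means engrave at S136, F2804. After flipping Y the toolpath is (34.994,45.148) → (77.537,141.639).

Shape 3 is a cubic bezier drawn with `<path>`. Its stroke #ff0000 means score at S427, F1979. After flipping Y the toolpath is (151.875,25.209) → (137.151,32.761) → (116.869,48.923) → (95.128,66.124) → (76.031,76.790) → (63.679,73.349).

; LightBurn 1.4.05
; GRBL device profile, absolute coords
G21
G90
G0 X31.547 Y132.733
M3 S136
G1 X110.074 Y132.733 F2804
G1 X110.074 Y99.451 F2804
G1 X31.547 Y99.451 F2804
G1 X31.547 Y132.733 F2804
M5
G0 X34.994 Y45.148
M3 S136
G1 X77.537 Y141.639 F2804
M5
G0 X151.875 Y25.209
M3 S427
G1 X137.151 Y32.761 F1979
G1 X116.869 Y48.923 F1979
G1 X95.128 Y66.124 F1979
G1 X76.031 Y76.790 F1979
G1 X63.679 Y73.349 F1979
M5
G0 X0.000 Y0.000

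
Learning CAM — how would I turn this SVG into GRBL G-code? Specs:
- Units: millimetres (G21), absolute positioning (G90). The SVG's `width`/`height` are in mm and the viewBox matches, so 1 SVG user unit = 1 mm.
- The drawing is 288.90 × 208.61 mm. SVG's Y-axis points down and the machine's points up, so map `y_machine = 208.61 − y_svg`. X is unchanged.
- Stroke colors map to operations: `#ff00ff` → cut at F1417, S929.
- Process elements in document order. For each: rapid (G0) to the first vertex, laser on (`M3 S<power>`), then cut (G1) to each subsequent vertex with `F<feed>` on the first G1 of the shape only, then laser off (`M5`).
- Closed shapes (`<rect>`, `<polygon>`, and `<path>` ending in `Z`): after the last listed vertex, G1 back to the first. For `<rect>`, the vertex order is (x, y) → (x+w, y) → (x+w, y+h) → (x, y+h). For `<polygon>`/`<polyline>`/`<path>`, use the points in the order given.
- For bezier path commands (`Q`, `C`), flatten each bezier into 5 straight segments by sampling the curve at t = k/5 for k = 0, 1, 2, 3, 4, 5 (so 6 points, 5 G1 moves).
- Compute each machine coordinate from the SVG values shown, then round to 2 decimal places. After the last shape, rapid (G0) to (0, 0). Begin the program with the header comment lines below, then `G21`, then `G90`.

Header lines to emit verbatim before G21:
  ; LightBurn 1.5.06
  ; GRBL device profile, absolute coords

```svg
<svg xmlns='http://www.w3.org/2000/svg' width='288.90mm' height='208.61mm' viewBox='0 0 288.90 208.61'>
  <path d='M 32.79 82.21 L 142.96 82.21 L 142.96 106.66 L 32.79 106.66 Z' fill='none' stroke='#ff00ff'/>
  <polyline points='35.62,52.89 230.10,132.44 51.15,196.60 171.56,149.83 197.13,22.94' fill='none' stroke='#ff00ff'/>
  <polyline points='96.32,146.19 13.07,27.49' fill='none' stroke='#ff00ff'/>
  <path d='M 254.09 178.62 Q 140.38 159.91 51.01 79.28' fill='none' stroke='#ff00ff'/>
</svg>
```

; LightBurn 1.5.06
; GRBL device profile, absolute coords
G21
G90
G0 X32.79 Y126.40
M3 S929
G1 X142.96 Y126.40 F1417
G1 X142.96 Y101.95
G1 X32.79 Y101.95
G1 X32.79 Y126.40
M5
G0 X35.62 Y155.72
M3 S929
G1 X230.10 Y76.17 F1417
G1 X51.15 Y12.01
G1 X171.56 Y58.78
G1 X197.13 Y185.67
M5
G0 X96.32 Y62.42
M3 S929
G1 X13.07 Y181.12 F1417
M5
G0 X254.09 Y29.99
M3 S929
G1 X209.58 Y39.95 F1417
G1 X167.02 Y54.87
G1 X126.40 Y74.73
G1 X87.73 Y99.55
G1 X51.01 Y129.33
M5
G0 X0.00 Y0.00

Since the viewBox matches the mm dimensions, user units are millimetres directly. The only transform is the Y-flip y_m = 208.61 − y_svg.

Shape 1 is a rectangle drawn with `<path>`. Its stroke #ff00ff means cut at S929, F1417. After flipping Y the toolpath is (32.79,126.40) → (142.96,126.40) → (142.96,101.95) → (32.79,101.95) → (32.79,126.40), returning to the start.

Shape 2 is a open polyline drawn with `<polyline>`. Its stroke #ff00ff means cut at S929, F1417. After flipping Y the toolpath is (35.62,155.72) → (230.10,76.17) → (51.15,12.01) → (171.56,58.78) → (197.13,185.67).

Shape 3 is a line segment drawn with `<polyline>`. Its stroke #ff00ff means cut at S929, F1417. After flipping Y the toolpath is (96.32,62.42) → (13.07,181.12).

Shape 4 is a quadratic bezier drawn with `<path>`. Its stroke #ff00ff means cut at S929, F1417. After flipping Y the toolpath is (254.09,29.99) → (209.58,39.95) → (167.02,54.87) → (126.40,74.73) → (87.73,99.55) → (51.01,129.33).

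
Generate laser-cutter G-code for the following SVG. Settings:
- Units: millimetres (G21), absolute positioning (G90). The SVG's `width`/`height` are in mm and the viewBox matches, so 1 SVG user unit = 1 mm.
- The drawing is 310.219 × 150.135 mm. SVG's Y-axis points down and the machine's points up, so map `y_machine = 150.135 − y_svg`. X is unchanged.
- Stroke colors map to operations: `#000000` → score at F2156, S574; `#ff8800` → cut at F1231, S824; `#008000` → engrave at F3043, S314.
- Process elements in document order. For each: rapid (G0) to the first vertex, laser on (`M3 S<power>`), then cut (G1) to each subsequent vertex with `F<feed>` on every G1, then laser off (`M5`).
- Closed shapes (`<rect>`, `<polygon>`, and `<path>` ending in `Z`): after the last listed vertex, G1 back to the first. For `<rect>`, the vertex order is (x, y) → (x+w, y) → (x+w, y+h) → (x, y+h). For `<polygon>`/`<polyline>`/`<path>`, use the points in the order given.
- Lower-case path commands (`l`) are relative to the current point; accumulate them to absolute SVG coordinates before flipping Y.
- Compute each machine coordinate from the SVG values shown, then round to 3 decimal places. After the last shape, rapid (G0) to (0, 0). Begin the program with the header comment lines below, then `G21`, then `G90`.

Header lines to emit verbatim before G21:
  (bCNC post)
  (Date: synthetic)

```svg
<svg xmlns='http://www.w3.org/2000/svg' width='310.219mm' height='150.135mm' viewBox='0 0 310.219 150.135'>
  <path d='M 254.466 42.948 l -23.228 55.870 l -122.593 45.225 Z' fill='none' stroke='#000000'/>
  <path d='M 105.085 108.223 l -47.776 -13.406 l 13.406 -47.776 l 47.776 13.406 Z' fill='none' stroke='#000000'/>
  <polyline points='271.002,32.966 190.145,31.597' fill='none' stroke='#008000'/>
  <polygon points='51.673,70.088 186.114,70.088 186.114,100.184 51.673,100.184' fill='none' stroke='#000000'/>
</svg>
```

(bCNC post)
(Date: synthetic)
G21
G90
G0 X254.466 Y107.187
M3 S574
G1 X231.238 Y51.317 F2156
G1 X108.645 Y6.092 F2156
G1 X254.466 Y107.187 F2156
M5
G0 X105.085 Y41.912
M3 S574
G1 X57.309 Y55.318 F2156
G1 X70.715 Y103.094 F2156
G1 X118.491 Y89.688 F2156
G1 X105.085 Y41.912 F2156
M5
G0 X271.002 Y117.169
M3 S314
G1 X190.145 Y118.538 F3043
M5
G0 X51.673 Y80.047
M3 S574
G1 X186.114 Y80.047 F2156
G1 X186.114 Y49.951 F2156
G1 X51.673 Y49.951 F2156
G1 X51.673 Y80.047 F2156
M5
G0 X0.000 Y0.000

Since the viewBox matches the mm dimensions, user units are millimetres directly. The only transform is the Y-flip y_m = 150.135 − y_svg.

Shape 1 is a closed polygon drawn with `<path>`. Its stroke #000000 means score at S574, F2156. After flipping Y the toolpath is (254.466,107.187) → (231.238,51.317) → (108.645,6.092) → (254.466,107.187), returning to the start.

Shape 2 is a regular polygon drawn with `<path>`. Its stroke #000000 means score at S574, F2156. After flipping Y the toolpath is (105.085,41.912) → (57.309,55.318) → (70.715,103.094) → (118.491,89.688) → (105.085,41.912), returning to the start.

Shape 3 is a line segment drawn with `<polyline>`. Its stroke #008000 means engrave at S314, F3043. After flipping Y the toolpath is (271.002,117.169) → (190.145,118.538).

Shape 4 is a rectangle drawn with `<polygon>`. Its stroke #000000 means score at S574, F2156. After flipping Y the toolpath is (51.673,80.047) → (186.114,80.047) → (186.114,49.951) → (51.673,49.951) → (51.673,80.047), returning to the start.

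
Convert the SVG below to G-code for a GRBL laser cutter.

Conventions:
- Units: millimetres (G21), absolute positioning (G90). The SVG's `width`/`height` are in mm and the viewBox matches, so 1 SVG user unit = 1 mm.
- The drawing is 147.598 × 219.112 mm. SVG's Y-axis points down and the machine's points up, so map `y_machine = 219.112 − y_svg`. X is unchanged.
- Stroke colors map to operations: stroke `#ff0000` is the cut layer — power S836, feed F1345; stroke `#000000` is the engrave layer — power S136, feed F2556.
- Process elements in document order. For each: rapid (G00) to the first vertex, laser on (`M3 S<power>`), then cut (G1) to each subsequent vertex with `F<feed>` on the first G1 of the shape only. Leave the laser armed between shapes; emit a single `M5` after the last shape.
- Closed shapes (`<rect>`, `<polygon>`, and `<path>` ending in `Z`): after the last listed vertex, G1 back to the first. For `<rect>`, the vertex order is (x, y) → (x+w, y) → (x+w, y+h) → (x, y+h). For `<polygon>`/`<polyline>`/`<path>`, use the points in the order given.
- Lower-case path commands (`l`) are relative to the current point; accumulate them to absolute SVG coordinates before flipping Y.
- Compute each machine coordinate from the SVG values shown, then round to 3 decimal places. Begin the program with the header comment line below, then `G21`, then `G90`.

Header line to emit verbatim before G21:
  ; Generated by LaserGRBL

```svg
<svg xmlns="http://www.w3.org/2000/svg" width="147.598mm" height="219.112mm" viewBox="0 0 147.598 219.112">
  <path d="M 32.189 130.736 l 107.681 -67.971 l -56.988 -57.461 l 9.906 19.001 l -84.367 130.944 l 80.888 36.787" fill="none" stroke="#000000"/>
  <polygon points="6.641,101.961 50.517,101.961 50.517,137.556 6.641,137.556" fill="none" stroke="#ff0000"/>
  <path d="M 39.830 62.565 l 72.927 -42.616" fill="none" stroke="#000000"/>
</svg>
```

; Generated by LaserGRBL
G21
G90
G00 X32.189 Y88.376
M3 S136
G1 X139.870 Y156.347 F2556
G1 X82.882 Y213.808
G1 X92.788 Y194.807
G1 X8.421 Y63.863
G1 X89.309 Y27.076
G00 X6.641 Y117.151
M3 S836
G1 X50.517 Y117.151 F1345
G1 X50.517 Y81.556
G1 X6.641 Y81.556
G1 X6.641 Y117.151
G00 X39.830 Y156.547
M3 S136
G1 X112.757 Y199.163 F2556
M5

Since the viewBox matches the mm dimensions, user units are millimetres directly. The only transform is the Y-flip y_m = 219.112 − y_svg.

Shape 1 is a open polyline drawn with `<path>`. Its stroke #000000 means engrave at S136, F2556. After flipping Y the toolpath is (32.189,88.376) → (139.870,156.347) → (82.882,213.808) → (92.788,194.807) → (8.421,63.863) → (89.309,27.076).

Shape 2 is a rectangle drawn with `<polygon>`. Its stroke #ff0000 means cut at S836, F1345. After flipping Y the toolpath is (6.641,117.151) → (50.517,117.151) → (50.517,81.556) → (6.641,81.556) → (6.641,117.151), returning to the start.

Shape 3 is a line segment drawn with `<path>`. Its stroke #000000 means engrave at S136, F2556. After flipping Y the toolpath is (39.830,156.547) → (112.757,199.163).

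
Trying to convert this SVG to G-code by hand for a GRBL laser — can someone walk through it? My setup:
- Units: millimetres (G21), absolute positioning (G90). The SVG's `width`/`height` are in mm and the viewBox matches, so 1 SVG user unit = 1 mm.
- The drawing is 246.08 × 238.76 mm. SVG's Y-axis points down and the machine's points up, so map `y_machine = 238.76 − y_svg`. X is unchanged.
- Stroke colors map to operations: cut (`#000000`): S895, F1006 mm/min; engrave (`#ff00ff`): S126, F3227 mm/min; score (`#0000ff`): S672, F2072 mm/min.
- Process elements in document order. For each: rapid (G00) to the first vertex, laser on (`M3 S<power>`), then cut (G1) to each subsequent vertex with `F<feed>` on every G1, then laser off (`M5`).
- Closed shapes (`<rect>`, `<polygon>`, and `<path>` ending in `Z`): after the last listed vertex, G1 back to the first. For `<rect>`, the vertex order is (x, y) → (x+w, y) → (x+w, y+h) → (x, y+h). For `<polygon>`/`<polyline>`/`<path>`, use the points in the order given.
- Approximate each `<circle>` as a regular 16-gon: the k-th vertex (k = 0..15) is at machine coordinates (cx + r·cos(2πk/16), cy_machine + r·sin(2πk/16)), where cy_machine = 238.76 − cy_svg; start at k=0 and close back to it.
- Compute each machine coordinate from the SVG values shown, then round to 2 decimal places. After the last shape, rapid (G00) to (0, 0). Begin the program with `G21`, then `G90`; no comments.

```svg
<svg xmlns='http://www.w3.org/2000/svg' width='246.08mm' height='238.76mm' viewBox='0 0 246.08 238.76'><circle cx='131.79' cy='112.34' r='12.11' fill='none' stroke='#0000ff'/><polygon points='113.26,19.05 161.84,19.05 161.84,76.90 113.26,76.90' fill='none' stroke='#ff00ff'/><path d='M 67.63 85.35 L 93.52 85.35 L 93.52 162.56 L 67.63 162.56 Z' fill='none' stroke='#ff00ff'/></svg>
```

G21
G90
G00 X143.90 Y126.42
M3 S672
G1 X142.98 Y131.05 F2072
G1 X140.35 Y134.98 F2072
G1 X136.42 Y137.61 F2072
G1 X131.79 Y138.53 F2072
G1 X127.16 Y137.61 F2072
G1 X123.23 Y134.98 F2072
G1 X120.60 Y131.05 F2072
G1 X119.68 Y126.42 F2072
G1 X120.60 Y121.79 F2072
G1 X123.23 Y117.86 F2072
G1 X127.16 Y115.23 F2072
G1 X131.79 Y114.31 F2072
G1 X136.42 Y115.23 F2072
G1 X140.35 Y117.86 F2072
G1 X142.98 Y121.79 F2072
G1 X143.90 Y126.42 F2072
M5
G00 X113.26 Y219.71
M3 S126
G1 X161.84 Y219.71 F3227
G1 X161.84 Y161.86 F3227
G1 X113.26 Y161.86 F3227
G1 X113.26 Y219.71 F3227
M5
G00 X67.63 Y153.41
M3 S126
G1 X93.52 Y153.41 F3227
G1 X93.52 Y76.20 F3227
G1 X67.63 Y76.20 F3227
G1 X67.63 Y153.41 F3227
M5
G00 X0.00 Y0.00

1 u = 1 mm; y_m = 238.76 − y.

[1] `<circle>` circle, #0000ff→score S672 F2072: (143.90,126.42) → (142.98,131.05) → (140.35,134.98) → (136.42,137.61) → (131.79,138.53) → (127.16,137.61) → (123.23,134.98) → (120.60,131.05) → (119.68,126.42) → (120.60,121.79) → (123.23,117.86) → (127.16,115.23) → (131.79,114.31) → (136.42,115.23) → (140.35,117.86) → (142.98,121.79) → (143.90,126.42) (closed)

[2] `<polygon>` rectangle, #ff00ff→engrave S126 F3227: (113.26,219.71) → (161.84,219.71) → (161.84,161.86) → (113.26,161.86) → (113.26,219.71) (closed)

[3] `<path>` rectangle, #ff00ff→engrave S126 F3227: (67.63,153.41) → (93.52,153.41) → (93.52,76.20) → (67.63,76.20) → (67.63,153.41) (closed)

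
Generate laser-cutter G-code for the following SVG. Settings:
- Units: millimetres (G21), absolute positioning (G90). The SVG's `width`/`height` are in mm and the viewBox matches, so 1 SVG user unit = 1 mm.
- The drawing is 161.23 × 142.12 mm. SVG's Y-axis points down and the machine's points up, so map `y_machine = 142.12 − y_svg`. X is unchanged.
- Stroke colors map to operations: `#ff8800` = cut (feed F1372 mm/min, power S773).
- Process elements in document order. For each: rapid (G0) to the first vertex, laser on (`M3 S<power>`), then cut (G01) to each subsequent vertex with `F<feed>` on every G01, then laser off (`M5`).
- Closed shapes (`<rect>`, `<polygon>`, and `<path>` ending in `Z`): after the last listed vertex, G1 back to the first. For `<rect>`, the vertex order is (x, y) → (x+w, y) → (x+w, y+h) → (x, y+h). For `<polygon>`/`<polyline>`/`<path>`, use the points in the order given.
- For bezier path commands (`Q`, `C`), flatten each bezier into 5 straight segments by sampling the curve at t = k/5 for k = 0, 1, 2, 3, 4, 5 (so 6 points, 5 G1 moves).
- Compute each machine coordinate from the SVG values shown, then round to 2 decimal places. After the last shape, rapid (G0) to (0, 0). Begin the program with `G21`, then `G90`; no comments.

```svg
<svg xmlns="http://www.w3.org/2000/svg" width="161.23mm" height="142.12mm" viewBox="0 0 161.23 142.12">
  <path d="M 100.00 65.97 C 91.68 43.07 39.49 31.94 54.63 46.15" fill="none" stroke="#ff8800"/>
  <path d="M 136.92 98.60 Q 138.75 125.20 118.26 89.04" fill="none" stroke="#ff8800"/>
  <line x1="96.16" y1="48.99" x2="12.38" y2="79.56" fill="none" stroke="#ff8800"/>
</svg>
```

G21
G90
G0 X100.00 Y76.15
M3 S773
G01 X90.63 Y88.37 F1372
G01 X76.08 Y97.11 F1372
G01 X61.66 Y101.73 F1372
G01 X52.74 Y101.56 F1372
G01 X54.63 Y95.97 F1372
M5
G0 X136.92 Y43.52
M3 S773
G01 X136.76 Y35.39 F1372
G01 X134.81 Y32.28 F1372
G01 X131.08 Y34.19 F1372
G01 X125.56 Y41.13 F1372
G01 X118.26 Y53.08 F1372
M5
G0 X96.16 Y93.13
M3 S773
G01 X12.38 Y62.56 F1372
M5
G0 X0.00 Y0.00

Since the viewBox matches the mm dimensions, user units are millimetres directly. The only transform is the Y-flip y_m = 142.12 − y_svg.

Shape 1 is a cubic bezier drawn with `<path>`. Its stroke #ff8800 means cut at S773, F1372. After flipping Y the toolpath is (100.00,76.15) → (90.63,88.37) → (76.08,97.11) → (61.66,101.73) → (52.74,101.56) → (54.63,95.97).

Shape 2 is a quadratic bezier drawn with `<path>`. Its stroke #ff8800 means cut at S773, F1372. After flipping Y the toolpath is (136.92,43.52) → (136.76,35.39) → (134.81,32.28) → (131.08,34.19) → (125.56,41.13) → (118.26,53.08).

Shape 3 is a line segment drawn with `<line>`. Its stroke #ff8800 means cut at S773, F1372. After flipping Y the toolpath is (96.16,93.13) → (12.38,62.56).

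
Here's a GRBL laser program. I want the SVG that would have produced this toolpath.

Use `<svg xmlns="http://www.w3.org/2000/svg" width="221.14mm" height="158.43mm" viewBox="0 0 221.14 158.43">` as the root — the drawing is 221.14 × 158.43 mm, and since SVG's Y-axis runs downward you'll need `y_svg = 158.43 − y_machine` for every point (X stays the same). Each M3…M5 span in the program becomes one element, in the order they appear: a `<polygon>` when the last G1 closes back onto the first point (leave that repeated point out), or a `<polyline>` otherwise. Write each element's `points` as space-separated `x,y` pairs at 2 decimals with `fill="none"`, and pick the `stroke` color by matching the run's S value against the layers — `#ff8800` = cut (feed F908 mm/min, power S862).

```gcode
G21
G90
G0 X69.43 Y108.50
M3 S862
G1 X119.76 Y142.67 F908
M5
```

Machine Y-up, SVG Y-down with viewBox height 158.43, so y_svg = 158.43 − y_machine; X carries over. Every run uses S862, so all elements get stroke `#ff8800` (cut).

Run 1: The run is open, so emit a `<polyline>` with points (Y-flipped): 69.43,49.93 119.76,15.76.

<svg xmlns="http://www.w3.org/2000/svg" width="221.14mm" height="158.43mm" viewBox="0 0 221.14 158.43">
  <polyline points="69.43,49.93 119.76,15.76" fill="none" stroke="#ff8800"/>
</svg>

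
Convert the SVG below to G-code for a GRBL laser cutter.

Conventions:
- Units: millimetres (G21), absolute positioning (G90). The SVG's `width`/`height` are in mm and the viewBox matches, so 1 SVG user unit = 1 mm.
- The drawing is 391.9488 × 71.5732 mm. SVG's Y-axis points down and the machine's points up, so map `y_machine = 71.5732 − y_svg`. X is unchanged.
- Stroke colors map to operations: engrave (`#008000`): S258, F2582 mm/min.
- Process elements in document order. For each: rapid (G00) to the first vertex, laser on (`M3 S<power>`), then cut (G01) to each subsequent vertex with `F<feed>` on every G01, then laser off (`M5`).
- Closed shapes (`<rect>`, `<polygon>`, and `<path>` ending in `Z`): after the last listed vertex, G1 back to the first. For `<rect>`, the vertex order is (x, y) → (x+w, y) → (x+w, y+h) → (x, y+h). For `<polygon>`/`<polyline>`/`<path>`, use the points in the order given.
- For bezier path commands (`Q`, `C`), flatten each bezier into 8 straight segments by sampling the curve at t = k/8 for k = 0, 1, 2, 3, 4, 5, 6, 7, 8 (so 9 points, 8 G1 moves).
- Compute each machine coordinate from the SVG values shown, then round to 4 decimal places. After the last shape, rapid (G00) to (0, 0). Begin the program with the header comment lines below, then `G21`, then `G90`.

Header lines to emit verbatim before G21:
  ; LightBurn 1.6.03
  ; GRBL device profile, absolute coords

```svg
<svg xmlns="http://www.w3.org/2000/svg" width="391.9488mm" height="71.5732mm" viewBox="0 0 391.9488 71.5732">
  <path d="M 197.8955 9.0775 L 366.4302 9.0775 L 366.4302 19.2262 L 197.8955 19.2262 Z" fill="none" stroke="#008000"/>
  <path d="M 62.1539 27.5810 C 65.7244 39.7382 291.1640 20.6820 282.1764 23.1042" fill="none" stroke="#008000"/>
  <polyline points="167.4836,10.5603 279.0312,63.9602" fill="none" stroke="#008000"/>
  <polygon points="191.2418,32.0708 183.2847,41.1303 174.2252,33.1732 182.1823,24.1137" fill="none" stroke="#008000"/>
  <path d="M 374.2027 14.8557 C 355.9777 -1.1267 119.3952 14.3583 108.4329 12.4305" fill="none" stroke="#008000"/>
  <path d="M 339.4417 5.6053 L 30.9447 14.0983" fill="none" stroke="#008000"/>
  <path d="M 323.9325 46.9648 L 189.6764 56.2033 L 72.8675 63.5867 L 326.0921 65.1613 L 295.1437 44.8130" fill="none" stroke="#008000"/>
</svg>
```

; LightBurn 1.6.03
; GRBL device profile, absolute coords
G21
G90
G00 X197.8955 Y62.4957
M3 S258
G01 X366.4302 Y62.4957 F2582
G01 X366.4302 Y52.3470 F2582
G01 X197.8955 Y52.3470 F2582
G01 X197.8955 Y62.4957 F2582
M5
G00 X62.1539 Y43.9922
M3 S258
G01 X73.0017 Y40.7935 F2582
G01 X99.3026 Y39.9035 F2582
G01 X135.7092 Y40.7048 F2582
G01 X176.8744 Y42.5800 F2582
G01 X217.4510 Y44.9114 F2582
G01 X252.0916 Y47.0818 F2582
G01 X275.4492 Y48.4734 F2582
G01 X282.1764 Y48.4690 F2582
M5
G00 X167.4836 Y61.0129
M3 S258
G01 X279.0312 Y7.6130 F2582
M5
G00 X191.2418 Y39.5024
M3 S258
G01 X183.2847 Y30.4429 F2582
G01 X174.2252 Y38.4000 F2582
G01 X182.1823 Y47.4595 F2582
G01 X191.2418 Y39.5024 F2582
M5
G00 X374.2027 Y56.7175
M3 S258
G01 X358.0000 Y61.3313 F2582
G01 X326.5291 Y63.5679 F2582
G01 X284.9929 Y64.0001 F2582
G01 X238.5943 Y63.2006 F2582
G01 X192.5361 Y61.7423 F2582
G01 X152.0213 Y60.1980 F2582
G01 X122.2526 Y59.1405 F2582
G01 X108.4329 Y59.1427 F2582
M5
G00 X339.4417 Y65.9679
M3 S258
G01 X30.9447 Y57.4749 F2582
M5
G00 X323.9325 Y24.6084
M3 S258
G01 X189.6764 Y15.3699 F2582
G01 X72.8675 Y7.9865 F2582
G01 X326.0921 Y6.4119 F2582
G01 X295.1437 Y26.7602 F2582
M5
G00 X0.0000 Y0.0000

1 u = 1 mm; y_m = 71.5732 − y.

[1] `<path>` rectangle, #008000→engrave S258 F2582: (197.8955,62.4957) → (366.4302,62.4957) → (366.4302,52.3470) → (197.8955,52.3470) → (197.8955,62.4957) (closed)

[2] `<path>` cubic bezier, #008000→engrave S258 F2582: (62.1539,43.9922) → (73.0017,40.7935) → (99.3026,39.9035) → (135.7092,40.7048) → (176.8744,42.5800) → (217.4510,44.9114) → (252.0916,47.0818) → (275.4492,48.4734) → (282.1764,48.4690)

[3] `<polyline>` line segment, #008000→engrave S258 F2582: (167.4836,61.0129) → (279.0312,7.6130)

[4] `<polygon>` regular polygon, #008000→engrave S258 F2582: (191.2418,39.5024) → (183.2847,30.4429) → (174.2252,38.4000) → (182.1823,47.4595) → (191.2418,39.5024) (closed)

[5] `<path>` cubic bezier, #008000→engrave S258 F2582: (374.2027,56.7175) → (358.0000,61.3313) → (326.5291,63.5679) → (284.9929,64.0001) → (238.5943,63.2006) → (192.5361,61.7423) → (152.0213,60.1980) → (122.2526,59.1405) → (108.4329,59.1427)

[6] `<path>` line segment, #008000→engrave S258 F2582: (339.4417,65.9679) → (30.9447,57.4749)

[7] `<path>` open polyline, #008000→engrave S258 F2582: (323.9325,24.6084) → (189.6764,15.3699) → (72.8675,7.9865) → (326.0921,6.4119) → (295.1437,26.7602)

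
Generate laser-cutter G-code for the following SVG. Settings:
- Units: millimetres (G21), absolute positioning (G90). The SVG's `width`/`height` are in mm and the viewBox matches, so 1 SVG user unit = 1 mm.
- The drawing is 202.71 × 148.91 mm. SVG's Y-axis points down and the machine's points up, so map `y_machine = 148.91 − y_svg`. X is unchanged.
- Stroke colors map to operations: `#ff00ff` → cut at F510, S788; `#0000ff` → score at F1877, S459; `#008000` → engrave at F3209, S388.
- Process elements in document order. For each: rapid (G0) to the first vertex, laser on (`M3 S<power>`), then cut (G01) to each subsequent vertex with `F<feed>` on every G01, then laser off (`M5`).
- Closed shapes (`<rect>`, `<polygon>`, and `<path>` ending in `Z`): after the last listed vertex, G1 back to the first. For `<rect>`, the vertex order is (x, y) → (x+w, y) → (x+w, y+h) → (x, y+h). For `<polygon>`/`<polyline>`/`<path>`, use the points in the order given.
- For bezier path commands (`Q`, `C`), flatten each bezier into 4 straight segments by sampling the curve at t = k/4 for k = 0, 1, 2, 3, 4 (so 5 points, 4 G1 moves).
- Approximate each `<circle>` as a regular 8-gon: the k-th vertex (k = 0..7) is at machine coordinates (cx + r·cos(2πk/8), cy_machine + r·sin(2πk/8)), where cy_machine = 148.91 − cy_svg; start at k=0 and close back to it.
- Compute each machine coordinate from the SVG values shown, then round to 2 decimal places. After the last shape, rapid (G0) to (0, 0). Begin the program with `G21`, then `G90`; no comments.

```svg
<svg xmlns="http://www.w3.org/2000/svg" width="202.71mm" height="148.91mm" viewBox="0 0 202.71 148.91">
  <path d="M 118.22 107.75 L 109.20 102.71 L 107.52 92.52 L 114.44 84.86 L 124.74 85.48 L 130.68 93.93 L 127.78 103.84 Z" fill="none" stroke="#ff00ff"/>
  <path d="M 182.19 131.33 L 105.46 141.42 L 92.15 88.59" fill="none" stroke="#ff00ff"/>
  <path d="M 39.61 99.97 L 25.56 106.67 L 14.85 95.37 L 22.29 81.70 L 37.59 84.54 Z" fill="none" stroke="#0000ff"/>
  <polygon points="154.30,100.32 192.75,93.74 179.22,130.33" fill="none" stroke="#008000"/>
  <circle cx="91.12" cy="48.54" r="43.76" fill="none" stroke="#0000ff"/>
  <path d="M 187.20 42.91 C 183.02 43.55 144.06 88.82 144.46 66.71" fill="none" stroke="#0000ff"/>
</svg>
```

G21
G90
G0 X118.22 Y41.16
M3 S788
G01 X109.20 Y46.20 F510
G01 X107.52 Y56.39 F510
G01 X114.44 Y64.05 F510
G01 X124.74 Y63.43 F510
G01 X130.68 Y54.98 F510
G01 X127.78 Y45.07 F510
G01 X118.22 Y41.16 F510
M5
G0 X182.19 Y17.58
M3 S788
G01 X105.46 Y7.49 F510
G01 X92.15 Y60.32 F510
M5
G0 X39.61 Y48.94
M3 S459
G01 X25.56 Y42.24 F1877
G01 X14.85 Y53.54 F1877
G01 X22.29 Y67.21 F1877
G01 X37.59 Y64.37 F1877
G01 X39.61 Y48.94 F1877
M5
G0 X154.30 Y48.59
M3 S388
G01 X192.75 Y55.17 F3209
G01 X179.22 Y18.58 F3209
G01 X154.30 Y48.59 F3209
M5
G0 X134.88 Y100.37
M3 S459
G01 X122.06 Y131.31 F1877
G01 X91.12 Y144.13 F1877
G01 X60.18 Y131.31 F1877
G01 X47.36 Y100.37 F1877
G01 X60.18 Y69.43 F1877
G01 X91.12 Y56.61 F1877
G01 X122.06 Y69.43 F1877
G01 X134.88 Y100.37 F1877
M5
G0 X187.20 Y106.00
M3 S459
G01 X178.70 Y98.90 F1877
G01 X164.11 Y85.57 F1877
G01 X150.38 Y76.50 F1877
G01 X144.46 Y82.20 F1877
M5
G0 X0.00 Y0.00

viewBox `0 0 202.71 148.91` with mm width/height → 1 unit = 1 mm. Flip: y_m = 148.91 − y_svg.

**Shape 1** — `<path>` regular polygon, stroke `#ff00ff` → cut (S788, F510). Machine vertices: (118.22,41.16) → (109.20,46.20) → (107.52,56.39) → (114.44,64.05) → (124.74,63.43) → (130.68,54.98) → (127.78,45.07) → (118.22,41.16). Closed: final G1 returns to the first vertex.

**Shape 2** — `<path>` open polyline, stroke `#ff00ff` → cut (S788, F510). Machine vertices: (182.19,17.58) → (105.46,7.49) → (92.15,60.32). Open path.

**Shape 3** — `<path>` regular polygon, stroke `#0000ff` → score (S459, F1877). Machine vertices: (39.61,48.94) → (25.56,42.24) → (14.85,53.54) → (22.29,67.21) → (37.59,64.37) → (39.61,48.94). Closed: final G1 returns to the first vertex.

**Shape 4** — `<polygon>` regular polygon, stroke `#008000` → engrave (S388, F3209). Machine vertices: (154.30,48.59) → (192.75,55.17) → (179.22,18.58) → (154.30,48.59). Closed: final G1 returns to the first vertex.

**Shape 5** — `<circle>` circle, stroke `#0000ff` → score (S459, F1877). Machine vertices: (134.88,100.37) → (122.06,131.31) → (91.12,144.13) → (60.18,131.31) → (47.36,100.37) → (60.18,69.43) → (91.12,56.61) → (122.06,69.43) → (134.88,100.37). Closed: final G1 returns to the first vertex.

**Shape 6** — `<path>` cubic bezier, stroke `#0000ff` → score (S459, F1877). Control points (SVG): P0=(187.20,42.91), P1=(183.02,43.55), P2=(144.06,88.82), P3=(144.46,66.71); sampled at t=k/4. Machine vertices: (187.20,106.00) → (178.70,98.90) → (164.11,85.57) → (150.38,76.50) → (144.46,82.20). Open path.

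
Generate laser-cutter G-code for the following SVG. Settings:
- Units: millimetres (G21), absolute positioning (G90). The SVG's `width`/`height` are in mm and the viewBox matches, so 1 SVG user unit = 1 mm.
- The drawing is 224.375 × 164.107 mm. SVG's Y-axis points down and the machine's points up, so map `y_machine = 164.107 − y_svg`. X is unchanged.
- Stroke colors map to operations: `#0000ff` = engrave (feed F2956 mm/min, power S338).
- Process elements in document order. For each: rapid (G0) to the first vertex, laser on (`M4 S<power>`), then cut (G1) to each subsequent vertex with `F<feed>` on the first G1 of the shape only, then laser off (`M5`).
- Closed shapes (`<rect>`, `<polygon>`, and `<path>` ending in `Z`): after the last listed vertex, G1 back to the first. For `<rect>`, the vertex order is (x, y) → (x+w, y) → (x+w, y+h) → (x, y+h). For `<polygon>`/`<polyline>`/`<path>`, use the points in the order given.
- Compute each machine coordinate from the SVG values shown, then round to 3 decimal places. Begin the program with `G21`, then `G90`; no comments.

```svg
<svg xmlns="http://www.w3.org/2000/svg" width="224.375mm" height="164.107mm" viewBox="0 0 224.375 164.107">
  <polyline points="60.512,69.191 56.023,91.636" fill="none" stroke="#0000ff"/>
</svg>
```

1 u = 1 mm; y_m = 164.107 − y.

[1] `<polyline>` line segment, #0000ff→engrave S338 F2956: (60.512,94.916) → (56.023,72.471)

G21
G90
G0 X60.512 Y94.916
M4 S338
G1 X56.023 Y72.471 F2956
M5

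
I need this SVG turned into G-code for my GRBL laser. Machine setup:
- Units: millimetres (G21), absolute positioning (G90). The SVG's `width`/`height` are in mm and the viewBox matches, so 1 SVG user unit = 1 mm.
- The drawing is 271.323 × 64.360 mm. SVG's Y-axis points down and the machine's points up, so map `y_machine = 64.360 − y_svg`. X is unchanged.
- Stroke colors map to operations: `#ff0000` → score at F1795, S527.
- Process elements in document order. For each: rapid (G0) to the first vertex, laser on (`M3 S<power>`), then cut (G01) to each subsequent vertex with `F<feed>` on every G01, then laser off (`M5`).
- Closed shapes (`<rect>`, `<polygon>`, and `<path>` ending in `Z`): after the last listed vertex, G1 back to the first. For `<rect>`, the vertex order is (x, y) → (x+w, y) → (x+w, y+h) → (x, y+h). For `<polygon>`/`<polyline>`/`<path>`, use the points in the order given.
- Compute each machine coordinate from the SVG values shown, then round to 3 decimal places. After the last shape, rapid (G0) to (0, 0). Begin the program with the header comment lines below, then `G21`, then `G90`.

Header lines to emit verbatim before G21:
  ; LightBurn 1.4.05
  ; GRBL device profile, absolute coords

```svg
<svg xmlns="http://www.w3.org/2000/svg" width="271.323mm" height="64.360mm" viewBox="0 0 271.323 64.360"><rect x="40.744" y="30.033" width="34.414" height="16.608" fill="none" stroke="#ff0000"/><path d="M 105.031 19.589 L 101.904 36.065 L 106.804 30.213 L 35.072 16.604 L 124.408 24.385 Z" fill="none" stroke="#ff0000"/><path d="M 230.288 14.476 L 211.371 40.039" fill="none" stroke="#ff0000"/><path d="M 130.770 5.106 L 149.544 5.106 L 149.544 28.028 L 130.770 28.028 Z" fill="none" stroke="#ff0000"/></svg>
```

1 u = 1 mm; y_m = 64.360 − y.

[1] `<rect>` rectangle, #ff0000→score S527 F1795: (40.744,34.327) → (75.158,34.327) → (75.158,17.719) → (40.744,17.719) → (40.744,34.327) (closed)

[2] `<path>` closed polygon, #ff0000→score S527 F1795: (105.031,44.771) → (101.904,28.295) → (106.804,34.147) → (35.072,47.756) → (124.408,39.975) → (105.031,44.771) (closed)

[3] `<path>` line segment, #ff0000→score S527 F1795: (230.288,49.884) → (211.371,24.321)

[4] `<path>` rectangle, #ff0000→score S527 F1795: (130.770,59.254) → (149.544,59.254) → (149.544,36.332) → (130.770,36.332) → (130.770,59.254) (closed)

; LightBurn 1.4.05
; GRBL device profile, absolute coords
G21
G90
G0 X40.744 Y34.327
M3 S527
G01 X75.158 Y34.327 F1795
G01 X75.158 Y17.719 F1795
G01 X40.744 Y17.719 F1795
G01 X40.744 Y34.327 F1795
M5
G0 X105.031 Y44.771
M3 S527
G01 X101.904 Y28.295 F1795
G01 X106.804 Y34.147 F1795
G01 X35.072 Y47.756 F1795
G01 X124.408 Y39.975 F1795
G01 X105.031 Y44.771 F1795
M5
G0 X230.288 Y49.884
M3 S527
G01 X211.371 Y24.321 F1795
M5
G0 X130.770 Y59.254
M3 S527
G01 X149.544 Y59.254 F1795
G01 X149.544 Y36.332 F1795
G01 X130.770 Y36.332 F1795
G01 X130.770 Y59.254 F1795
M5
G0 X0.000 Y0.000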